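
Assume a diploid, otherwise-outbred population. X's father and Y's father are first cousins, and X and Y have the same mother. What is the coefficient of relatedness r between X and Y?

With two independent routes of shared ancestry, r is the sum of the two contributions.
X and Y are related in two ways: second cousins through their fathers (r = 1/32) and half-sibs through their shared mother (r = 1/4).
r = 1/32 + 1/4 = 0.28125.

0.28125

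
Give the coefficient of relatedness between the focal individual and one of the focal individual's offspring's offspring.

0.25

Each parent–offspring link contributes a factor of 1/2, and independent paths through distinct common ancestors add.
Two parent–offspring links: r = (1/2)^2 = 1/4.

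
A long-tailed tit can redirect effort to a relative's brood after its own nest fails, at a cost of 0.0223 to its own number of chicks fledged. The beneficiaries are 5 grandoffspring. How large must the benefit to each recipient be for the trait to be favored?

r to a grandoffspring = 0.25 (two parent–offspring links: r = (1/2)^2 = 1/4).
Hamilton's rule with n recipients of equal r: n·r·B > C, so B > C/(n·r) = 0.0223/(5·0.25) = 0.0178.

0.0178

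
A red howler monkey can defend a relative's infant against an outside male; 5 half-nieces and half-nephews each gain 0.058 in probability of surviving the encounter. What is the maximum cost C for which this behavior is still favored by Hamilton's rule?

0.03625

r to a half-niece or half-nephew = 1/8 (half-aunt/uncle↔niece/nephew: one path of length 3: r = (1/2)^3 = 1/8).
Hamilton's rule: n·r·B > C, so the trait is favored while C < n·r·B = 5·0.125·0.058 = 0.03625.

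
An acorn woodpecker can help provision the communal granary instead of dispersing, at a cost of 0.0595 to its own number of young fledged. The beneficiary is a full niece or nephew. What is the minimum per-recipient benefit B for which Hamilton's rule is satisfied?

0.238

r to a full niece or nephew = 0.25 (full aunt/uncle↔niece/nephew: two paths of length 3 through the shared grandparent pair: r = 2·(1/2)^3 = 1/4).
Hamilton's rule with n recipients of equal r: n·r·B > C, so B > C/(n·r) = 0.0595/(1·0.25) = 0.238.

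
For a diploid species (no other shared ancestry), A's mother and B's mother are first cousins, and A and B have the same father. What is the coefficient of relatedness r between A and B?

0.28125

Relatedness sums over independent paths through distinct common ancestors.
A and B are related in two ways: second cousins through their mothers (r = 1/32) and half-sibs through their shared father (r = 1/4).
r = 1/32 + 1/4 = 9/32 = 0.28125.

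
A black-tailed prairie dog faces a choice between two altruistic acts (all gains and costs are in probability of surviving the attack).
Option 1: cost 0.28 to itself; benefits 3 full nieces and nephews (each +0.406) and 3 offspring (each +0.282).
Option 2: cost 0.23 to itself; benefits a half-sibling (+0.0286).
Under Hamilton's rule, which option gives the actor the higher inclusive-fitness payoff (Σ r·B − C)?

Option 1: r to a full niece or nephew = 0.25.
Option 1: r to an offspring = 0.5.
Option 1: Σ r·B − C = (3·0.25·0.406 + 3·0.5·0.282) − 0.28 = 0.4475.
Option 2: r to a half-sibling = 0.25.
Option 2: Σ r·B − C = (1·0.25·0.0286) − 0.23 = -0.22285.
Option 1 has the higher net inclusive-fitness payoff.

Option 1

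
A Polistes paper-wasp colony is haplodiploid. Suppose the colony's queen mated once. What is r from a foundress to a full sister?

0.75

Haplodiploid full sisters inherit their father's entire haploid genome identically (contributing 1/2) and on average half of their mother's contribution (1/2 · 1/2 = 1/4); r = 1/2 + 1/4 = 3/4.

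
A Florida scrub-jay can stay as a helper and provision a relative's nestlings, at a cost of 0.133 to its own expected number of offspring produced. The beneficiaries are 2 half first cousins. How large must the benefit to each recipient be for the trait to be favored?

1.064

r to a half first cousin = 1/16 (half first cousins share one grandparent — one path of length 4: r = (1/2)^4 = 1/16).
Hamilton's rule with n recipients of equal r: n·r·B > C, so B > C/(n·r) = 0.133/(2·0.0625) = 1.064.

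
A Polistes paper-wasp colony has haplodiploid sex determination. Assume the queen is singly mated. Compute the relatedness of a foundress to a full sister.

Haplodiploid full sisters inherit their father's entire haploid genome identically (contributing 1/2) and on average half of their mother's contribution (1/2 · 1/2 = 1/4); r = 1/2 + 1/4 = 3/4.

0.75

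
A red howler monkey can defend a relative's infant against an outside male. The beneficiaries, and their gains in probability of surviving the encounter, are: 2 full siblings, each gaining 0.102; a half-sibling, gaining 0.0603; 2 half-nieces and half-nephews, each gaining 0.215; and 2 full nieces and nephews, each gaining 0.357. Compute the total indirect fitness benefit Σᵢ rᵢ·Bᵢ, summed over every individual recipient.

r to a full sibling = 0.5 (full sibs share both parents — two paths of length 2: r = 2·(1/2)^2 = 1/2).
r to a half-sibling = 0.25 (half-sibs share one parent — one path of length 2: r = (1/2)^2 = 1/4).
r to a half-niece or half-nephew = 1/8 (half-aunt/uncle↔niece/nephew: one path of length 3: r = (1/2)^3 = 1/8).
r to a full niece or nephew = 0.25 (full aunt/uncle↔niece/nephew: two paths of length 3 through the shared grandparent pair: r = 2·(1/2)^3 = 1/4).
Summing one r·B term per recipient: 2·0.5·0.102 + 1·0.25·0.0603 + 2·0.125·0.215 + 2·0.25·0.357 = 0.349325.

0.349325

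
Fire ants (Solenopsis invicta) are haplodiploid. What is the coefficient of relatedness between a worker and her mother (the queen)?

One meiotic link between diploid queen and diploid daughter: r = 1/2.

0.5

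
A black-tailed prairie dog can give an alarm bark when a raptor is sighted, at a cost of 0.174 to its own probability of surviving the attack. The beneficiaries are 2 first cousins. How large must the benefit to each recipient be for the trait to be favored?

r to a first cousin = 0.125 (first cousins share one grandparent pair — two paths of length 4: r = 2·(1/2)^4 = 1/8).
Hamilton's rule with n recipients of equal r: n·r·B > C, so B > C/(n·r) = 0.174/(2·0.125) = 0.696.

0.696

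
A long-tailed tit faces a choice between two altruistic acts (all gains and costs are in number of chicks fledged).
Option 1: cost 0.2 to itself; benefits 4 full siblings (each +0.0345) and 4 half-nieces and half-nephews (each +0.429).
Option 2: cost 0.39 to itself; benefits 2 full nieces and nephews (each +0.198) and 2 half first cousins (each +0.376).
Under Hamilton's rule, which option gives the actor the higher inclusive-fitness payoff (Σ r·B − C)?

Option 1: r to a full sibling = 0.5.
Option 1: r to a half-niece or half-nephew = 0.125.
Option 1: Σ r·B − C = (4·0.5·0.0345 + 4·0.125·0.429) − 0.2 = 0.0835.
Option 2: r to a full niece or nephew = 0.25.
Option 2: r to a half first cousin = 0.0625.
Option 2: Σ r·B − C = (2·0.25·0.198 + 2·0.0625·0.376) − 0.39 = -0.244.
Option 1 has the higher net inclusive-fitness payoff.

Option 1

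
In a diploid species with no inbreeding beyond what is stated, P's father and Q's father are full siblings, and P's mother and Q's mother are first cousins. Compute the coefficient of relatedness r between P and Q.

Independent pedigree routes through distinct common ancestors add.
P and Q are related in two ways: first cousins through their fathers (r = 1/8) and second cousins through their mothers (r = 1/32).
r = 1/8 + 1/32 = 0.15625.

0.15625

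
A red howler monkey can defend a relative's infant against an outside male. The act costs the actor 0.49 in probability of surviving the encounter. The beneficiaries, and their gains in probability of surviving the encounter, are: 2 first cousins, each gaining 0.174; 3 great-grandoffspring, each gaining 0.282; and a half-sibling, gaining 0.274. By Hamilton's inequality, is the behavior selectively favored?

No

Hamilton's rule: the trait is favored when the sum of r·B over every recipient exceeds the actor's cost C.
r to a first cousin = 0.125 (first cousins share one grandparent pair — two paths of length 4: r = 2·(1/2)^4 = 1/8).
r to a great-grandoffspring = 0.125 (three parent–offspring links: r = (1/2)^3 = 1/8).
r to a half-sibling = 1/4 (half-sibs share one parent — one path of length 2: r = (1/2)^2 = 1/4).
Summing one r·B term per recipient: 2·0.125·0.174 + 3·0.125·0.282 + 1·0.25·0.274 = 0.21775.
0.21775 < 0.49: the indirect benefit is less than the cost.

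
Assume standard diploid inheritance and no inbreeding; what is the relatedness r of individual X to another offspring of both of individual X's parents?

Each parent–offspring link contributes a factor of 1/2, and independent paths through distinct common ancestors add.
Full sibs share both parents — two paths of length 2: r = 2·(1/2)^2 = 1/2.

0.5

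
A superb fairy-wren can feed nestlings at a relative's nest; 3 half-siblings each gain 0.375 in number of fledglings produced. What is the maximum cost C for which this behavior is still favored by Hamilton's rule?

0.28125

r to a half-sibling = 1/4 (half-sibs share one parent — one path of length 2: r = (1/2)^2 = 1/4).
Hamilton's rule: n·r·B > C, so the trait is favored while C < n·r·B = 3·0.25·0.375 = 0.28125.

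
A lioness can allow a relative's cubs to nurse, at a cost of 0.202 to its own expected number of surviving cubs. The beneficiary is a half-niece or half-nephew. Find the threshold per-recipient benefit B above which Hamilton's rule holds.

r to a half-niece or half-nephew = 0.125 (half-aunt/uncle↔niece/nephew: one path of length 3: r = (1/2)^3 = 1/8).
Hamilton's rule with n recipients of equal r: n·r·B > C, so B > C/(n·r) = 0.202/(1·0.125) = 1.616.

1.616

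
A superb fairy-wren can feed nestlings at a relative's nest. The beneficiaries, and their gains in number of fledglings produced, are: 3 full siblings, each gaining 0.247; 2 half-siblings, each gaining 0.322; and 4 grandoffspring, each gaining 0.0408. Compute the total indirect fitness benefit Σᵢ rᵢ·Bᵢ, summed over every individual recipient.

r to a full sibling = 0.5 (full sibs share both parents — two paths of length 2: r = 2·(1/2)^2 = 1/2).
r to a half-sibling = 0.25 (half-sibs share one parent — one path of length 2: r = (1/2)^2 = 1/4).
r to a grandoffspring = 1/4 (two parent–offspring links: r = (1/2)^2 = 1/4).
Summing one r·B term per recipient: 3·0.5·0.247 + 2·0.25·0.322 + 4·0.25·0.0408 = 0.5723.

0.5723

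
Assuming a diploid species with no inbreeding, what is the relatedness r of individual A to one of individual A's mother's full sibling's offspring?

0.125

Each parent–offspring link contributes a factor of 1/2, and independent paths through distinct common ancestors add.
First cousins share one grandparent pair — two paths of length 4: r = 2·(1/2)^4 = 1/8.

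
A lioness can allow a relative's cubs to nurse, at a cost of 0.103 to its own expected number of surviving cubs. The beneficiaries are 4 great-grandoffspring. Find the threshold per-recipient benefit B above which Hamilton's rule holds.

r to a great-grandoffspring = 1/8 (three parent–offspring links: r = (1/2)^3 = 1/8).
Hamilton's rule with n recipients of equal r: n·r·B > C, so B > C/(n·r) = 0.103/(4·0.125) = 0.206.

0.206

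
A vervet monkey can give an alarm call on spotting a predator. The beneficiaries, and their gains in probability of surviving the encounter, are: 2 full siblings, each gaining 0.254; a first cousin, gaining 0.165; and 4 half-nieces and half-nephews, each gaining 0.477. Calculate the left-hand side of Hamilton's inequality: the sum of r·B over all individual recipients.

0.513125

r to a full sibling = 0.5 (full sibs share both parents — two paths of length 2: r = 2·(1/2)^2 = 1/2).
r to a first cousin = 0.125 (first cousins share one grandparent pair — two paths of length 4: r = 2·(1/2)^4 = 1/8).
r to a half-niece or half-nephew = 0.125 (half-aunt/uncle↔niece/nephew: one path of length 3: r = (1/2)^3 = 1/8).
Summing one r·B term per recipient: 2·0.5·0.254 + 1·0.125·0.165 + 4·0.125·0.477 = 0.513125.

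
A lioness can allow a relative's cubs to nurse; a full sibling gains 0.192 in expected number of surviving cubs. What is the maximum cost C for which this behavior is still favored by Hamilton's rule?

0.096

r to a full sibling = 1/2 (full sibs share both parents — two paths of length 2: r = 2·(1/2)^2 = 1/2).
Hamilton's rule: n·r·B > C, so the trait is favored while C < n·r·B = 1·0.5·0.192 = 0.096.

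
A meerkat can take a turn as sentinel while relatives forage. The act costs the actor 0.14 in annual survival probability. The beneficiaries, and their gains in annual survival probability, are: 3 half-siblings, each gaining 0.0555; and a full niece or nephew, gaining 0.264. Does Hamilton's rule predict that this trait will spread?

Hamilton's rule: the trait is favored when the sum of r·B over every recipient exceeds the actor's cost C.
r to a half-sibling = 0.25 (half-sibs share one parent — one path of length 2: r = (1/2)^2 = 1/4).
r to a full niece or nephew = 1/4 (full aunt/uncle↔niece/nephew: two paths of length 3 through the shared grandparent pair: r = 2·(1/2)^3 = 1/4).
Summing one r·B term per recipient: 3·0.25·0.0555 + 1·0.25·0.264 = 0.107625.
0.107625 < 0.14: the indirect benefit is less than the cost.

No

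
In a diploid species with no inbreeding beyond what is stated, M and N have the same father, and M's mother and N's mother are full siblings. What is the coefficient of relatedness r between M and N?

With two independent routes of shared ancestry, r is the sum of the two contributions.
M and N are related in two ways: half-sibs through their shared father (r = 1/4) and first cousins through their mothers (r = 1/8).
r = 1/4 + 1/8 = 3/8 = 0.375.

0.375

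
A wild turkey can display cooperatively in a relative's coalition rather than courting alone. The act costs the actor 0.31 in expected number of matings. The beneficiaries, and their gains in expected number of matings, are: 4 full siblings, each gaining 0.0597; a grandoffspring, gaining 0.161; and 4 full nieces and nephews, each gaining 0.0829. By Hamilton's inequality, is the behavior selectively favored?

Hamilton's rule: the trait is favored when the sum of r·B over every recipient exceeds the actor's cost C.
r to a full sibling = 1/2 (full sibs share both parents — two paths of length 2: r = 2·(1/2)^2 = 1/2).
r to a grandoffspring = 0.25 (two parent–offspring links: r = (1/2)^2 = 1/4).
r to a full niece or nephew = 1/4 (full aunt/uncle↔niece/nephew: two paths of length 3 through the shared grandparent pair: r = 2·(1/2)^3 = 1/4).
Summing one r·B term per recipient: 4·0.5·0.0597 + 1·0.25·0.161 + 4·0.25·0.0829 = 0.24255.
0.24255 < 0.31: the indirect benefit is less than the cost.

No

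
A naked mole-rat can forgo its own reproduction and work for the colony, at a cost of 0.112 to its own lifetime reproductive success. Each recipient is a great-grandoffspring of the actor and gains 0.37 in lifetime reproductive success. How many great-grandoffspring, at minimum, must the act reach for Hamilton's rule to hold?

3

r to a great-grandoffspring = 0.125 (three parent–offspring links: r = (1/2)^3 = 1/8).
Hamilton's rule: n·r·B > C  ⇒  n > C/(r·B) = 0.112/(0.125·0.37) = 2.422.
The smallest integer exceeding 2.422 is 3.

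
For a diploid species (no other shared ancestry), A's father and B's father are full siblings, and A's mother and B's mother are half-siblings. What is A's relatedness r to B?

0.1875

Independent pedigree routes through distinct common ancestors add.
A and B are related in two ways: first cousins through their fathers (r = 1/8) and half first cousins through their mothers (r = 1/16).
r = 1/8 + 1/16 = 3/16 = 0.1875.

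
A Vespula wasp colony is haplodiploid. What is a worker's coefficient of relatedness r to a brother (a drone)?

0.25

Her haploid brother carries none of their father's genes and a random half of their mother's genome; that half matches the maternal half of her own genome with probability 1/2: r = 1/2 · 1/2 = 1/4.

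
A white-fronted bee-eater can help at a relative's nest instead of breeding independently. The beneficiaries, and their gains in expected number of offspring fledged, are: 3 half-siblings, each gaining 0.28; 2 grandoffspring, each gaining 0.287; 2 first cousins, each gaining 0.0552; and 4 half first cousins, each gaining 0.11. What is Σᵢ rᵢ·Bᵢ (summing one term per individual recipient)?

r to a half-sibling = 0.25 (half-sibs share one parent — one path of length 2: r = (1/2)^2 = 1/4).
r to a grandoffspring = 0.25 (two parent–offspring links: r = (1/2)^2 = 1/4).
r to a first cousin = 1/8 (first cousins share one grandparent pair — two paths of length 4: r = 2·(1/2)^4 = 1/8).
r to a half first cousin = 1/16 (half first cousins share one grandparent — one path of length 4: r = (1/2)^4 = 1/16).
Summing one r·B term per recipient: 3·0.25·0.28 + 2·0.25·0.287 + 2·0.125·0.0552 + 4·0.0625·0.11 = 0.3948.

0.3948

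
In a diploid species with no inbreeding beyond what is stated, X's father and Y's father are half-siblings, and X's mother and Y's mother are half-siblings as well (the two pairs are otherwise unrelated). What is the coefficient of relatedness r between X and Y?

0.125

Relatedness sums over independent paths through distinct common ancestors.
X and Y are related in two ways: half first cousins through their fathers (r = 1/16) and half first cousins through their mothers (r = 1/16).
r = 1/16 + 1/16 = 0.125.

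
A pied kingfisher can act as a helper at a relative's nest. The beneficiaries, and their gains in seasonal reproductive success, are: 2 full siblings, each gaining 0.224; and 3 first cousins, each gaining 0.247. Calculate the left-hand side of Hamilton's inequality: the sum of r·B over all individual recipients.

r to a full sibling = 0.5 (full sibs share both parents — two paths of length 2: r = 2·(1/2)^2 = 1/2).
r to a first cousin = 1/8 (first cousins share one grandparent pair — two paths of length 4: r = 2·(1/2)^4 = 1/8).
Summing one r·B term per recipient: 2·0.5·0.224 + 3·0.125·0.247 = 0.316625.

0.316625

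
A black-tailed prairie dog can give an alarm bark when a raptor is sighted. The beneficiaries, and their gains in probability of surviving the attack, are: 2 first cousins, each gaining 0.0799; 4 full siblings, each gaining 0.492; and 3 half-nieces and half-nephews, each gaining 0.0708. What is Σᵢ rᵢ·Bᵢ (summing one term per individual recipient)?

r to a first cousin = 0.125 (first cousins share one grandparent pair — two paths of length 4: r = 2·(1/2)^4 = 1/8).
r to a full sibling = 1/2 (full sibs share both parents — two paths of length 2: r = 2·(1/2)^2 = 1/2).
r to a half-niece or half-nephew = 0.125 (half-aunt/uncle↔niece/nephew: one path of length 3: r = (1/2)^3 = 1/8).
Summing one r·B term per recipient: 2·0.125·0.0799 + 4·0.5·0.492 + 3·0.125·0.0708 = 1.030525.

1.030525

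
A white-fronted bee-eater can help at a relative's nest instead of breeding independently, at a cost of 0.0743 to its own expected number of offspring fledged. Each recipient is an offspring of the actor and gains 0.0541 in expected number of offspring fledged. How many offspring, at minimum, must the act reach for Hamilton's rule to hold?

3

r to an offspring = 0.5 (one parent–offspring link: r = (1/2)^1 = 1/2).
Hamilton's rule: n·r·B > C  ⇒  n > C/(r·B) = 0.0743/(0.5·0.0541) = 2.747.
The smallest integer exceeding 2.747 is 3.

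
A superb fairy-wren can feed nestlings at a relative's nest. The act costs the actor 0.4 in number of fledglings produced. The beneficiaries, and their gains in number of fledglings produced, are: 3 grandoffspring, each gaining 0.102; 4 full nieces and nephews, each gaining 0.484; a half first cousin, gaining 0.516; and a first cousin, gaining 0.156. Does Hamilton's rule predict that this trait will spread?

Hamilton's rule: the trait is favored when the sum of r·B over every recipient exceeds the actor's cost C.
r to a grandoffspring = 0.25 (two parent–offspring links: r = (1/2)^2 = 1/4).
r to a full niece or nephew = 0.25 (full aunt/uncle↔niece/nephew: two paths of length 3 through the shared grandparent pair: r = 2·(1/2)^3 = 1/4).
r to a half first cousin = 0.0625 (half first cousins share one grandparent — one path of length 4: r = (1/2)^4 = 1/16).
r to a first cousin = 0.125 (first cousins share one grandparent pair — two paths of length 4: r = 2·(1/2)^4 = 1/8).
Summing one r·B term per recipient: 3·0.25·0.102 + 4·0.25·0.484 + 1·0.0625·0.516 + 1·0.125·0.156 = 0.61225.
0.61225 > 0.4: the indirect benefit exceeds the cost.

Yes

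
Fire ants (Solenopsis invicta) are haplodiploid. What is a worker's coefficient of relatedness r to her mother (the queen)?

0.5

One meiotic link between diploid queen and diploid daughter: r = 1/2.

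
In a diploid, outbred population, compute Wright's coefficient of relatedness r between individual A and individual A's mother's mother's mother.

Each parent–offspring link contributes a factor of 1/2, and independent paths through distinct common ancestors add.
Three parent–offspring links: r = (1/2)^3 = 1/8.

0.125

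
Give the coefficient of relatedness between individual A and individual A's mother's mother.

Each parent–offspring link contributes a factor of 1/2, and independent paths through distinct common ancestors add.
Two parent–offspring links: r = (1/2)^2 = 1/4.

0.25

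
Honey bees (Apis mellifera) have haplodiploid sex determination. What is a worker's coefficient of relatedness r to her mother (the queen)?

One meiotic link between diploid queen and diploid daughter: r = 1/2.

0.5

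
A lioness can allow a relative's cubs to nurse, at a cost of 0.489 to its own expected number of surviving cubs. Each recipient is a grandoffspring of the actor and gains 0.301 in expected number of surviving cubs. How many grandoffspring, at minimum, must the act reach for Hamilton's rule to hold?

r to a grandoffspring = 0.25 (two parent–offspring links: r = (1/2)^2 = 1/4).
Hamilton's rule: n·r·B > C  ⇒  n > C/(r·B) = 0.489/(0.25·0.301) = 6.498.
The smallest integer exceeding 6.498 is 7.

7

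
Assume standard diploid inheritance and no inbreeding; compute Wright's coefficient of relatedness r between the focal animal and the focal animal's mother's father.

0.25

Each parent–offspring link contributes a factor of 1/2, and independent paths through distinct common ancestors add.
Two parent–offspring links: r = (1/2)^2 = 1/4.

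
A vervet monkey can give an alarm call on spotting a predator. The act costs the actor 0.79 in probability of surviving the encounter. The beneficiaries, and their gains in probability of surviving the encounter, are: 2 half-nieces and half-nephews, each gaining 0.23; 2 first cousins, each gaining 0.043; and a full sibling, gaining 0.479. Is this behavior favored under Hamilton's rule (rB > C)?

Hamilton's rule: the trait is favored when the sum of r·B over every recipient exceeds the actor's cost C.
r to a half-niece or half-nephew = 0.125 (half-aunt/uncle↔niece/nephew: one path of length 3: r = (1/2)^3 = 1/8).
r to a first cousin = 1/8 (first cousins share one grandparent pair — two paths of length 4: r = 2·(1/2)^4 = 1/8).
r to a full sibling = 1/2 (full sibs share both parents — two paths of length 2: r = 2·(1/2)^2 = 1/2).
Summing one r·B term per recipient: 2·0.125·0.23 + 2·0.125·0.043 + 1·0.5·0.479 = 0.30775.
0.30775 < 0.79: the indirect benefit is less than the cost.

No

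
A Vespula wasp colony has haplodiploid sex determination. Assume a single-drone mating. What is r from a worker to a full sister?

0.75

Haplodiploid full sisters inherit their father's entire haploid genome identically (contributing 1/2) and on average half of their mother's contribution (1/2 · 1/2 = 1/4); r = 1/2 + 1/4 = 3/4.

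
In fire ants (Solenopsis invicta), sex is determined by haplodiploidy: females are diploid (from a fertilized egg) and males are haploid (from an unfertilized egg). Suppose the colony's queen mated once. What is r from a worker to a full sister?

0.75

Haplodiploid full sisters inherit their father's entire haploid genome identically (contributing 1/2) and on average half of their mother's contribution (1/2 · 1/2 = 1/4); r = 1/2 + 1/4 = 3/4.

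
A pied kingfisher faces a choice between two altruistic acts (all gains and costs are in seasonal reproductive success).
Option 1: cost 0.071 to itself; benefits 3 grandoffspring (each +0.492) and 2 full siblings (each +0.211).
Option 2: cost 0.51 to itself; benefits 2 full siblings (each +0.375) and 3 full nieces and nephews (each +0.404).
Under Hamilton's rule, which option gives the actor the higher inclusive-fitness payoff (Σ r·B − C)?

Option 1

Option 1: r to a grandoffspring = 0.25.
Option 1: r to a full sibling = 0.5.
Option 1: Σ r·B − C = (3·0.25·0.492 + 2·0.5·0.211) − 0.071 = 0.509.
Option 2: r to a full sibling = 0.5.
Option 2: r to a full niece or nephew = 0.25.
Option 2: Σ r·B − C = (2·0.5·0.375 + 3·0.25·0.404) − 0.51 = 0.168.
Option 1 has the higher net inclusive-fitness payoff.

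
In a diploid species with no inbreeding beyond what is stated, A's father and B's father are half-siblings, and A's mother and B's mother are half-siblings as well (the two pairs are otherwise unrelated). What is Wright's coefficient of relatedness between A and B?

With two independent routes of shared ancestry, r is the sum of the two contributions.
A and B are related in two ways: half first cousins through their fathers (r = 1/16) and half first cousins through their mothers (r = 1/16).
r = 1/16 + 1/16 = 1/8 = 0.125.

0.125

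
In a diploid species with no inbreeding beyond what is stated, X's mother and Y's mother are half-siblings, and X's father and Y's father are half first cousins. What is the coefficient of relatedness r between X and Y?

0.078125

With two independent routes of shared ancestry, r is the sum of the two contributions.
X and Y are related in two ways: half first cousins through their mothers (r = 1/16) and half second cousins through their fathers (r = 1/64).
r = 1/16 + 1/64 = 0.078125.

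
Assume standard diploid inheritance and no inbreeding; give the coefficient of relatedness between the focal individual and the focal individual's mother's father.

Each parent–offspring link contributes a factor of 1/2, and independent paths through distinct common ancestors add.
Two parent–offspring links: r = (1/2)^2 = 1/4.

0.25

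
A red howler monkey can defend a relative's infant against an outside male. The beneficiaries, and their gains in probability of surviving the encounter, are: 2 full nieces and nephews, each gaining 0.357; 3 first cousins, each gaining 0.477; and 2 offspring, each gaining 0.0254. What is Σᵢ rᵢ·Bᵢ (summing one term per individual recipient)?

0.382775

r to a full niece or nephew = 0.25 (full aunt/uncle↔niece/nephew: two paths of length 3 through the shared grandparent pair: r = 2·(1/2)^3 = 1/4).
r to a first cousin = 1/8 (first cousins share one grandparent pair — two paths of length 4: r = 2·(1/2)^4 = 1/8).
r to an offspring = 0.5 (one parent–offspring link: r = (1/2)^1 = 1/2).
Summing one r·B term per recipient: 2·0.25·0.357 + 3·0.125·0.477 + 2·0.5·0.0254 = 0.382775.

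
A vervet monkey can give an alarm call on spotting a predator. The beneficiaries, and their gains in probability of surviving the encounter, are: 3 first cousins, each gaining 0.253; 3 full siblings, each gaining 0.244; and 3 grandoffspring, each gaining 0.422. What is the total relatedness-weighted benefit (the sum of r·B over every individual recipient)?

r to a first cousin = 1/8 (first cousins share one grandparent pair — two paths of length 4: r = 2·(1/2)^4 = 1/8).
r to a full sibling = 0.5 (full sibs share both parents — two paths of length 2: r = 2·(1/2)^2 = 1/2).
r to a grandoffspring = 0.25 (two parent–offspring links: r = (1/2)^2 = 1/4).
Summing one r·B term per recipient: 3·0.125·0.253 + 3·0.5·0.244 + 3·0.25·0.422 = 0.777375.

0.777375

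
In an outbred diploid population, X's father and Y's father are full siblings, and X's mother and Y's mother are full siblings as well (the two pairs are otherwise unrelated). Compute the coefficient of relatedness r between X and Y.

0.25

Independent pedigree routes through distinct common ancestors add.
X and Y are related in two ways: first cousins through their fathers (r = 1/8) and first cousins through their mothers (r = 1/8) — i.e. double first cousins.
r = 1/8 + 1/8 = 1/4 = 0.25.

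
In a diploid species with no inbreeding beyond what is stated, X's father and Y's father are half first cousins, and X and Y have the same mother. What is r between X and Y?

Independent pedigree routes through distinct common ancestors add.
X and Y are related in two ways: half second cousins through their fathers (r = 1/64) and half-sibs through their shared mother (r = 1/4).
r = 1/64 + 1/4 = 0.265625.

0.265625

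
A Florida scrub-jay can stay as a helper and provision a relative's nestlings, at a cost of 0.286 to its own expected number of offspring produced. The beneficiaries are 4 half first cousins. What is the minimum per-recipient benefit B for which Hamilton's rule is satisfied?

1.144

r to a half first cousin = 1/16 (half first cousins share one grandparent — one path of length 4: r = (1/2)^4 = 1/16).
Hamilton's rule with n recipients of equal r: n·r·B > C, so B > C/(n·r) = 0.286/(4·0.0625) = 1.144.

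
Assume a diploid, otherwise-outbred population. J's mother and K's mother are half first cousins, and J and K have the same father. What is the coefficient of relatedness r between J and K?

Independent pedigree routes through distinct common ancestors add.
J and K are related in two ways: half second cousins through their mothers (r = 1/64) and half-sibs through their shared father (r = 1/4).
r = 1/64 + 1/4 = 17/64 = 0.265625.

0.265625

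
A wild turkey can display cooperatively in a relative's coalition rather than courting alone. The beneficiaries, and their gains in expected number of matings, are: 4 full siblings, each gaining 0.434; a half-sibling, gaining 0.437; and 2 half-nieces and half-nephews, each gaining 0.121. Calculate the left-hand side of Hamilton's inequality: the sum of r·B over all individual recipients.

r to a full sibling = 0.5 (full sibs share both parents — two paths of length 2: r = 2·(1/2)^2 = 1/2).
r to a half-sibling = 0.25 (half-sibs share one parent — one path of length 2: r = (1/2)^2 = 1/4).
r to a half-niece or half-nephew = 0.125 (half-aunt/uncle↔niece/nephew: one path of length 3: r = (1/2)^3 = 1/8).
Summing one r·B term per recipient: 4·0.5·0.434 + 1·0.25·0.437 + 2·0.125·0.121 = 1.0075.

1.0075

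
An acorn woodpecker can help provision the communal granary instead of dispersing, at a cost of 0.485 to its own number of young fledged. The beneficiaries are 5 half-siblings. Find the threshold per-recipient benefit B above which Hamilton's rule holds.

r to a half-sibling = 0.25 (half-sibs share one parent — one path of length 2: r = (1/2)^2 = 1/4).
Hamilton's rule with n recipients of equal r: n·r·B > C, so B > C/(n·r) = 0.485/(5·0.25) = 0.388.

0.388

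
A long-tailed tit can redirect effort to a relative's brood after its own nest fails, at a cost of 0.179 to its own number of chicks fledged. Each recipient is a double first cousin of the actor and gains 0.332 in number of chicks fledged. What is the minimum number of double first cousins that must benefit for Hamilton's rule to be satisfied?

3

r to a double first cousin = 1/4 (double first cousins share both grandparent pairs — four paths of length 4: r = 4·(1/2)^4 = 1/4).
Hamilton's rule: n·r·B > C  ⇒  n > C/(r·B) = 0.179/(0.25·0.332) = 2.157.
The smallest integer exceeding 2.157 is 3.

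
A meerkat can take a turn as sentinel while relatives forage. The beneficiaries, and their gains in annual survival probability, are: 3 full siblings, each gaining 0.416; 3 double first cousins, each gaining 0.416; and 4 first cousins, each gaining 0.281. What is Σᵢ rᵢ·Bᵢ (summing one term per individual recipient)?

1.0765

r to a full sibling = 1/2 (full sibs share both parents — two paths of length 2: r = 2·(1/2)^2 = 1/2).
r to a double first cousin = 1/4 (double first cousins share both grandparent pairs — four paths of length 4: r = 4·(1/2)^4 = 1/4).
r to a first cousin = 0.125 (first cousins share one grandparent pair — two paths of length 4: r = 2·(1/2)^4 = 1/8).
Summing one r·B term per recipient: 3·0.5·0.416 + 3·0.25·0.416 + 4·0.125·0.281 = 1.0765.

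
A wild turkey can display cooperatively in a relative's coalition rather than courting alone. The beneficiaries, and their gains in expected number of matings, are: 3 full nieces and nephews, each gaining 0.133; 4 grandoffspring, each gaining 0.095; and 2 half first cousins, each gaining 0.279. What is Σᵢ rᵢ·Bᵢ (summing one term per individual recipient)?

r to a full niece or nephew = 0.25 (full aunt/uncle↔niece/nephew: two paths of length 3 through the shared grandparent pair: r = 2·(1/2)^3 = 1/4).
r to a grandoffspring = 1/4 (two parent–offspring links: r = (1/2)^2 = 1/4).
r to a half first cousin = 1/16 (half first cousins share one grandparent — one path of length 4: r = (1/2)^4 = 1/16).
Summing one r·B term per recipient: 3·0.25·0.133 + 4·0.25·0.095 + 2·0.0625·0.279 = 0.229625.

0.229625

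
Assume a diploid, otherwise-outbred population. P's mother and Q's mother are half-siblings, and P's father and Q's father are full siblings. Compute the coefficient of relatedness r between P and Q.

0.1875

With two independent routes of shared ancestry, r is the sum of the two contributions.
P and Q are related in two ways: half first cousins through their mothers (r = 1/16) and first cousins through their fathers (r = 1/8).
r = 1/16 + 1/8 = 3/16 = 0.1875.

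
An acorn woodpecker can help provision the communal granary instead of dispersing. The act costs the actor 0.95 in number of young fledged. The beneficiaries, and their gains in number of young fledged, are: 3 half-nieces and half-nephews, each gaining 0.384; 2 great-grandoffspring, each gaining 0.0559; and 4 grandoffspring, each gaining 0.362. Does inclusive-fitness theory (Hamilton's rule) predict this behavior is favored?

Hamilton's rule: the trait is favored when the sum of r·B over every recipient exceeds the actor's cost C.
r to a half-niece or half-nephew = 0.125 (half-aunt/uncle↔niece/nephew: one path of length 3: r = (1/2)^3 = 1/8).
r to a great-grandoffspring = 0.125 (three parent–offspring links: r = (1/2)^3 = 1/8).
r to a grandoffspring = 1/4 (two parent–offspring links: r = (1/2)^2 = 1/4).
Summing one r·B term per recipient: 3·0.125·0.384 + 2·0.125·0.0559 + 4·0.25·0.362 = 0.519975.
0.519975 < 0.95: the indirect benefit is less than the cost.

No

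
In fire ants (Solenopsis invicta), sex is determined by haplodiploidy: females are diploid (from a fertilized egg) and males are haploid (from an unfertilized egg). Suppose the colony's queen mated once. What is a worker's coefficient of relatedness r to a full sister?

0.75

Haplodiploid full sisters inherit their father's entire haploid genome identically (contributing 1/2) and on average half of their mother's contribution (1/2 · 1/2 = 1/4); r = 1/2 + 1/4 = 3/4.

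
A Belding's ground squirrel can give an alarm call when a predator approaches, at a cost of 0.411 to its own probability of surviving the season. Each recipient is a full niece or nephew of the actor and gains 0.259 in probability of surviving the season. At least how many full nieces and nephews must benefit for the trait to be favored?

r to a full niece or nephew = 0.25 (full aunt/uncle↔niece/nephew: two paths of length 3 through the shared grandparent pair: r = 2·(1/2)^3 = 1/4).
Hamilton's rule: n·r·B > C  ⇒  n > C/(r·B) = 0.411/(0.25·0.259) = 6.347.
The smallest integer exceeding 6.347 is 7.

7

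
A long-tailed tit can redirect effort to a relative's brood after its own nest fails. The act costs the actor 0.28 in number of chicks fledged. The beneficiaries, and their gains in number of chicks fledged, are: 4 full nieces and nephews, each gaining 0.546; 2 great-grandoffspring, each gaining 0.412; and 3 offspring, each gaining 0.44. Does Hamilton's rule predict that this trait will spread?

Hamilton's rule: the trait is favored when the sum of r·B over every recipient exceeds the actor's cost C.
r to a full niece or nephew = 1/4 (full aunt/uncle↔niece/nephew: two paths of length 3 through the shared grandparent pair: r = 2·(1/2)^3 = 1/4).
r to a great-grandoffspring = 1/8 (three parent–offspring links: r = (1/2)^3 = 1/8).
r to an offspring = 0.5 (one parent–offspring link: r = (1/2)^1 = 1/2).
Summing one r·B term per recipient: 4·0.25·0.546 + 2·0.125·0.412 + 3·0.5·0.44 = 1.309.
1.309 > 0.28: the indirect benefit exceeds the cost.

Yes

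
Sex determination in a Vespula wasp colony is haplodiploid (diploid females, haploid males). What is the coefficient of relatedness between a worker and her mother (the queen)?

One meiotic link between diploid queen and diploid daughter: r = 1/2.

0.5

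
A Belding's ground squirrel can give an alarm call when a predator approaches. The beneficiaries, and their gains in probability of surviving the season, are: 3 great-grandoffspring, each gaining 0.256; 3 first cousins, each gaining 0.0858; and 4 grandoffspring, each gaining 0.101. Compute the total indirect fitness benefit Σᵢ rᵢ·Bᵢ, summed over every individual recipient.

0.229175

r to a great-grandoffspring = 0.125 (three parent–offspring links: r = (1/2)^3 = 1/8).
r to a first cousin = 1/8 (first cousins share one grandparent pair — two paths of length 4: r = 2·(1/2)^4 = 1/8).
r to a grandoffspring = 0.25 (two parent–offspring links: r = (1/2)^2 = 1/4).
Summing one r·B term per recipient: 3·0.125·0.256 + 3·0.125·0.0858 + 4·0.25·0.101 = 0.229175.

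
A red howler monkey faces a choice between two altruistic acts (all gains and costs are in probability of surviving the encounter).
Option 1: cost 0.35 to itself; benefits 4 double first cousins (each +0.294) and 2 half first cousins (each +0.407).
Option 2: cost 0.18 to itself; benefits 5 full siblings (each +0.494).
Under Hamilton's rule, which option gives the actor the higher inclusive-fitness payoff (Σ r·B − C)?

Option 1: r to a double first cousin = 0.25.
Option 1: r to a half first cousin = 0.0625.
Option 1: Σ r·B − C = (4·0.25·0.294 + 2·0.0625·0.407) − 0.35 = -0.005125.
Option 2: r to a full sibling = 0.5.
Option 2: Σ r·B − C = (5·0.5·0.494) − 0.18 = 1.055.
Option 2 has the higher net inclusive-fitness payoff.

Option 2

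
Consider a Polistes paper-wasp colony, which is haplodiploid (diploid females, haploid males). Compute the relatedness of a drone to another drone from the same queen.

0.5

Haploid brothers each carry a random half of the queen's diploid genome, so on average they share half: r = 1/2.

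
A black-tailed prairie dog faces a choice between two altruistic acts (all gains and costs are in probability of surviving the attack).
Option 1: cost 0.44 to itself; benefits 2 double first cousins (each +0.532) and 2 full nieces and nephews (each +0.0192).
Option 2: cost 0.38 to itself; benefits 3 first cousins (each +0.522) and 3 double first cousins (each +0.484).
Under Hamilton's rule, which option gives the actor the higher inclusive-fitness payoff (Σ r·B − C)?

Option 1: r to a double first cousin = 0.25.
Option 1: r to a full niece or nephew = 0.25.
Option 1: Σ r·B − C = (2·0.25·0.532 + 2·0.25·0.0192) − 0.44 = -0.1644.
Option 2: r to a first cousin = 0.125.
Option 2: r to a double first cousin = 0.25.
Option 2: Σ r·B − C = (3·0.125·0.522 + 3·0.25·0.484) − 0.38 = 0.17875.
Option 2 has the higher net inclusive-fitness payoff.

Option 2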